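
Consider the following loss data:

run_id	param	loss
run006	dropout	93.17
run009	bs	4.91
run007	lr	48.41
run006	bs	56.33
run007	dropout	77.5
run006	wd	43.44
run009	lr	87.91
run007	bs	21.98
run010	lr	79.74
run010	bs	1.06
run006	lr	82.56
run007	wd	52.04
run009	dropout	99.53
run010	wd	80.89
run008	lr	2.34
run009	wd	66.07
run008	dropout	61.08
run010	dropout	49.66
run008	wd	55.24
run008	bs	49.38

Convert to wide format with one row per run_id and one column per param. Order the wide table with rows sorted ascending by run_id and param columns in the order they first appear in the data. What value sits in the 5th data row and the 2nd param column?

1.06

With rows sorted ascending by run_id, row 5 is run_id=run010. param columns in first-appearance order: dropout, bs, lr, wd; column 2 is bs.
Long rows with run_id=run010, param=bs: loss = 1.06.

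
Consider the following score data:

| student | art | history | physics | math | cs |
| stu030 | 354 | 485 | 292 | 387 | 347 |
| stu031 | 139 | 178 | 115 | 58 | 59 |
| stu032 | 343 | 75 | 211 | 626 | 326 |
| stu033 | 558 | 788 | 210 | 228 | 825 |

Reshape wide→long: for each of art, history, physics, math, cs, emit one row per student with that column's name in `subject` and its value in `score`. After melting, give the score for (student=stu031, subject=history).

Unpivoting turns each (student, wide-column) pair into one long row.
The wide cell at row stu031, column history holds 178, so the long row (stu031, history) has score=178.

178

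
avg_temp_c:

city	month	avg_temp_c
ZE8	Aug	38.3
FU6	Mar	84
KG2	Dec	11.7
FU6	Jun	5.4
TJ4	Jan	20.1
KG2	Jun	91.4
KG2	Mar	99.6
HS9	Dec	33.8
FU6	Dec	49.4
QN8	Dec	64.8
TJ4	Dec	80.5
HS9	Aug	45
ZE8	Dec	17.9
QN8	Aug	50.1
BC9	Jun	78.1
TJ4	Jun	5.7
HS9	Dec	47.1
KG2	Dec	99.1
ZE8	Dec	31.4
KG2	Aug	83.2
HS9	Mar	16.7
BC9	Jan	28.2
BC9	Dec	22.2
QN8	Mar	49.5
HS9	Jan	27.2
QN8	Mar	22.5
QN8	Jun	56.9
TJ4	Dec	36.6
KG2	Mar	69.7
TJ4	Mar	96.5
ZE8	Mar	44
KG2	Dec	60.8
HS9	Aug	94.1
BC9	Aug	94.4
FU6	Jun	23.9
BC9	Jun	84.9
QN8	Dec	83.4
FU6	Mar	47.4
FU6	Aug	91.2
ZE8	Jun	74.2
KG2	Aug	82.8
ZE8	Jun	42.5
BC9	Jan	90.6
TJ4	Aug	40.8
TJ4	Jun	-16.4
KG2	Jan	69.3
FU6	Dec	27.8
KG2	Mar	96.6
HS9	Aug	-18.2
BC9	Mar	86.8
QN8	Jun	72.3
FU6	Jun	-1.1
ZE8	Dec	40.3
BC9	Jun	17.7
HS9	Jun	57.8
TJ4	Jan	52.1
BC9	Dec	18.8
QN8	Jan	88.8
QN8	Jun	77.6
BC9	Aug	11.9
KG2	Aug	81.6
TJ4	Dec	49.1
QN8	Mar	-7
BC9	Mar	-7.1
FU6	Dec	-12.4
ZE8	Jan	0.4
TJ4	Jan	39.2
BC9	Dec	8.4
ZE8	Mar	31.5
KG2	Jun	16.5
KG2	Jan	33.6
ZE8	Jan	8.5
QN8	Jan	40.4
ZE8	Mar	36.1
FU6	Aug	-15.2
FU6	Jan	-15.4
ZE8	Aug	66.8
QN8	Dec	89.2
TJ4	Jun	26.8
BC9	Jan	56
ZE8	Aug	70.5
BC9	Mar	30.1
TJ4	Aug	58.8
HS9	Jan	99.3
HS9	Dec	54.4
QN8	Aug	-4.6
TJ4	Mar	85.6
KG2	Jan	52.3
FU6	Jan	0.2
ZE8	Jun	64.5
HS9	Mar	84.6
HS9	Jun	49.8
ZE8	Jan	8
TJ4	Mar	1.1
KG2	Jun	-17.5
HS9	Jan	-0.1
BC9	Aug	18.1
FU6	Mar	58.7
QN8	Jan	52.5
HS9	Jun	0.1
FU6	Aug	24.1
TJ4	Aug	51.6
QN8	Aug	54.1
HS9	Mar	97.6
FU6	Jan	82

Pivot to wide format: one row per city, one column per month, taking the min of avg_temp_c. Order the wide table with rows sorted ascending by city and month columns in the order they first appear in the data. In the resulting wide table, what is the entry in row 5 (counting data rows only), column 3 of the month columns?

64.8

With rows sorted ascending by city, row 5 is city=QN8. month columns in first-appearance order: Aug, Mar, Dec, Jun, Jan; column 3 is Dec.
Long rows with city=QN8, month=Dec: min(64.8, 83.4, 89.2) = 64.8.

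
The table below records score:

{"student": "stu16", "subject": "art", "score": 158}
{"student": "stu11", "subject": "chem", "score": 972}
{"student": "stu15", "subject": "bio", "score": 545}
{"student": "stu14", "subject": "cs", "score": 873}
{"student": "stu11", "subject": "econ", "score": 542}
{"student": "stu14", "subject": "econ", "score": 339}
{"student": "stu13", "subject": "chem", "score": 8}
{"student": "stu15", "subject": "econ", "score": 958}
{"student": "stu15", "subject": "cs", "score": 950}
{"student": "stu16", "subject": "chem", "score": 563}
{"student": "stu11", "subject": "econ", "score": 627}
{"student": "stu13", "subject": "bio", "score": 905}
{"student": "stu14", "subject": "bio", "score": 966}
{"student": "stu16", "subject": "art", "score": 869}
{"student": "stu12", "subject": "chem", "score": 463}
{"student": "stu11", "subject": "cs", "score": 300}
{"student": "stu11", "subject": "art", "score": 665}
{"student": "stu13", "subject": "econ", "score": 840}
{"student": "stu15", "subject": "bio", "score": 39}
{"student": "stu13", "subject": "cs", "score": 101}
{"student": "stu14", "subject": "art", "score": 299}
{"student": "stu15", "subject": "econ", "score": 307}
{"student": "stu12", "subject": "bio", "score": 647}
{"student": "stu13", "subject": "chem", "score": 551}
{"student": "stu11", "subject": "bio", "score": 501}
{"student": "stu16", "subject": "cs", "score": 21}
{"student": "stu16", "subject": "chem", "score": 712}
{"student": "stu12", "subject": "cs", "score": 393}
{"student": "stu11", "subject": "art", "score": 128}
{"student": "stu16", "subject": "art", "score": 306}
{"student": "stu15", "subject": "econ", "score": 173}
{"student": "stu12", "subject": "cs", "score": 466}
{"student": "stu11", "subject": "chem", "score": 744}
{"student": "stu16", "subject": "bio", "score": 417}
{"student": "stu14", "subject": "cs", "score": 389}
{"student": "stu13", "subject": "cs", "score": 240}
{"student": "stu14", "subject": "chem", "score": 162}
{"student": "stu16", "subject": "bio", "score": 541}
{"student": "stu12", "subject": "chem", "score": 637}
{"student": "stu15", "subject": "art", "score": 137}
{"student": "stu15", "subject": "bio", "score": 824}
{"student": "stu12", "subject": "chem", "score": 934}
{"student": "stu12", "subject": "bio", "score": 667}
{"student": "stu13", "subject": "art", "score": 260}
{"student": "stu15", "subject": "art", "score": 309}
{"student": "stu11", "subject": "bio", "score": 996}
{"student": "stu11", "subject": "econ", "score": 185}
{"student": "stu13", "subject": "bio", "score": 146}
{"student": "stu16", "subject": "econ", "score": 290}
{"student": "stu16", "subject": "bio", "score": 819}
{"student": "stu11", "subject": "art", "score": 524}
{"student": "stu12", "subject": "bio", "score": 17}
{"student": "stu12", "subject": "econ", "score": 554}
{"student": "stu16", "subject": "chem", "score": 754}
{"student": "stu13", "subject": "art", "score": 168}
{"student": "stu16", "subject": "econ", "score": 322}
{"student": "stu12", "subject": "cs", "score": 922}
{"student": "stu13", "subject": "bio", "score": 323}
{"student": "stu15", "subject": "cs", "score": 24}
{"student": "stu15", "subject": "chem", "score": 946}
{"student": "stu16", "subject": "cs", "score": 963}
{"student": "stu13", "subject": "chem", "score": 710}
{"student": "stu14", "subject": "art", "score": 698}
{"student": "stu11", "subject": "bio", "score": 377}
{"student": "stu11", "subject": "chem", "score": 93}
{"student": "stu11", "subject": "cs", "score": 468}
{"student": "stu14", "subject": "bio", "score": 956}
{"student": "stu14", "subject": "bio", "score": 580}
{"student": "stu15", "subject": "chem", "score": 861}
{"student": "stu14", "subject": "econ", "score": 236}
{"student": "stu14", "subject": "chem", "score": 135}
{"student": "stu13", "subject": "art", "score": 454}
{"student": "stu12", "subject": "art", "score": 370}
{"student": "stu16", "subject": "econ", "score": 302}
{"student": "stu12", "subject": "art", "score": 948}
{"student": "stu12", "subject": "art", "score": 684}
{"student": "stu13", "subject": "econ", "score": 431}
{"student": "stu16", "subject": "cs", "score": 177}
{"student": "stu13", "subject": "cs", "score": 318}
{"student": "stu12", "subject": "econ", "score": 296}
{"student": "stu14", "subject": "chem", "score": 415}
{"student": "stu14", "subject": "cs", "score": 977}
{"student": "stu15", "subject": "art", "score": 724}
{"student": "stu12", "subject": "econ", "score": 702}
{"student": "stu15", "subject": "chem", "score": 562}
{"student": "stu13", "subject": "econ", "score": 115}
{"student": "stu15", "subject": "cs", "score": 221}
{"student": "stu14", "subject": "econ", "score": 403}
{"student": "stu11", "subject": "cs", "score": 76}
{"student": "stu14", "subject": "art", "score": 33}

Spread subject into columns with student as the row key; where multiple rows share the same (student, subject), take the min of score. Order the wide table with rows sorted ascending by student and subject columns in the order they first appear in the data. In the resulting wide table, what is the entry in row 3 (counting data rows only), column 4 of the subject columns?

101

With rows sorted ascending by student, row 3 is student=stu13. subject columns in first-appearance order: art, chem, bio, cs, econ; column 4 is cs.
Long rows with student=stu13, subject=cs: min(101, 240, 318) = 101.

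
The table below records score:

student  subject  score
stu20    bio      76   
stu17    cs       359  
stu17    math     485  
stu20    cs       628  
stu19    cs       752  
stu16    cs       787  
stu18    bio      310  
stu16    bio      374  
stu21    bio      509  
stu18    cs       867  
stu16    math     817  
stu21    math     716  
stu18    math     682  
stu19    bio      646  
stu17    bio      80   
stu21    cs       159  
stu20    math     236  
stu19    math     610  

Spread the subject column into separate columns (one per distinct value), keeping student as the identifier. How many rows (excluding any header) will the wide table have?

6

6 distinct student values → 6 rows.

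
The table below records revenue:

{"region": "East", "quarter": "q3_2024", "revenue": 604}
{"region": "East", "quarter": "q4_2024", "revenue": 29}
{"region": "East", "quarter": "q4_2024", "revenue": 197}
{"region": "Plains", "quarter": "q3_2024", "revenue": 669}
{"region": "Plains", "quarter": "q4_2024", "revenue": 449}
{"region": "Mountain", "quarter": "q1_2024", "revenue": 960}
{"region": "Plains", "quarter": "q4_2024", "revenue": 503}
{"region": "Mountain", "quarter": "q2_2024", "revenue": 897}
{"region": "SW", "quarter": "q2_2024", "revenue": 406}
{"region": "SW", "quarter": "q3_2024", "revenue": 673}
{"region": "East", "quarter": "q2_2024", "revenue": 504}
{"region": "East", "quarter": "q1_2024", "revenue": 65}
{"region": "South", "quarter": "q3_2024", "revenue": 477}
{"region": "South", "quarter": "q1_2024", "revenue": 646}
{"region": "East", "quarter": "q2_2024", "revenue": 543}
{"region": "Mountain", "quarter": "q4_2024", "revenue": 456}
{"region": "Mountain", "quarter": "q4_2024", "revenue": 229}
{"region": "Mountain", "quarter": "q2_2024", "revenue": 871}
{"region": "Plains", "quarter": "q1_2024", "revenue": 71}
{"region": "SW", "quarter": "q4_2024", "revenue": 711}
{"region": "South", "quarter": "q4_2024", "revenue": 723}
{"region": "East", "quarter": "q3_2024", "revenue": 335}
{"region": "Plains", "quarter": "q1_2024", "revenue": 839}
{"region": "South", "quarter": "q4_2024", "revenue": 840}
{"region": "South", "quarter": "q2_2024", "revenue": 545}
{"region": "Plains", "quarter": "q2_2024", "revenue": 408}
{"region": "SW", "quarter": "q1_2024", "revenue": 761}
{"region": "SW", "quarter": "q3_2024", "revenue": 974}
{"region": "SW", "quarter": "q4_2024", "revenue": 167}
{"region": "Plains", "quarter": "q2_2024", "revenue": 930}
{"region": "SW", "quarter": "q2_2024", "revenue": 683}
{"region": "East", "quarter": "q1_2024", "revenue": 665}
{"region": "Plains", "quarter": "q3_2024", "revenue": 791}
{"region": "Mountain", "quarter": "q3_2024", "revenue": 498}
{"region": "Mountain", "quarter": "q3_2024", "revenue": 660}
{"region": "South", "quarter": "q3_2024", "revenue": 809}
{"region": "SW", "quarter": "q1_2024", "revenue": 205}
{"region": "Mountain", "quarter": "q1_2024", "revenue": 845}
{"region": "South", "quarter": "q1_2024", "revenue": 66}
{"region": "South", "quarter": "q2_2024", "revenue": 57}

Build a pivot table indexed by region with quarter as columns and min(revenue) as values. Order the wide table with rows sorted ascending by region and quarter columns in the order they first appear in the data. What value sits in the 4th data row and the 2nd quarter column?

167

With rows sorted ascending by region, row 4 is region=SW. quarter columns in first-appearance order: q3_2024, q4_2024, q1_2024, q2_2024; column 2 is q4_2024.
Long rows with region=SW, quarter=q4_2024: min(711, 167) = 167.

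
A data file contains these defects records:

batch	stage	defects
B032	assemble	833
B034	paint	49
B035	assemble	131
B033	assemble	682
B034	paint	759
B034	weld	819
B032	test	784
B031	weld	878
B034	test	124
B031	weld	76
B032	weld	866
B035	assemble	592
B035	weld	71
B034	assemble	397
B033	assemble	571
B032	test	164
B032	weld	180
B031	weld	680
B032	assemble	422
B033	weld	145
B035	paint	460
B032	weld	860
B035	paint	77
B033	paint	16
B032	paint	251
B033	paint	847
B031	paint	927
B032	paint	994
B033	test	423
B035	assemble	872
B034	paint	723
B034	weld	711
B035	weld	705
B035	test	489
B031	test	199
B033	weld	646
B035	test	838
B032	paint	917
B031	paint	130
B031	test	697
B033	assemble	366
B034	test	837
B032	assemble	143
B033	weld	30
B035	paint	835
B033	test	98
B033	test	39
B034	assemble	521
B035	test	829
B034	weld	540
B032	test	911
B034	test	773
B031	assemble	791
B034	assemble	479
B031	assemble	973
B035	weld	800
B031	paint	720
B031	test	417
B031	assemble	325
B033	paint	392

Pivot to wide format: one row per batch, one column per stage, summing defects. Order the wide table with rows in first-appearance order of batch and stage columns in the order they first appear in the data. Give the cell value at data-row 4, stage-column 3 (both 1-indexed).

821

With rows in first-appearance order of batch, row 4 is batch=B033. stage columns in first-appearance order: assemble, paint, weld, test; column 3 is weld.
Long rows with batch=B033, stage=weld: 145 + 646 + 30 = 821.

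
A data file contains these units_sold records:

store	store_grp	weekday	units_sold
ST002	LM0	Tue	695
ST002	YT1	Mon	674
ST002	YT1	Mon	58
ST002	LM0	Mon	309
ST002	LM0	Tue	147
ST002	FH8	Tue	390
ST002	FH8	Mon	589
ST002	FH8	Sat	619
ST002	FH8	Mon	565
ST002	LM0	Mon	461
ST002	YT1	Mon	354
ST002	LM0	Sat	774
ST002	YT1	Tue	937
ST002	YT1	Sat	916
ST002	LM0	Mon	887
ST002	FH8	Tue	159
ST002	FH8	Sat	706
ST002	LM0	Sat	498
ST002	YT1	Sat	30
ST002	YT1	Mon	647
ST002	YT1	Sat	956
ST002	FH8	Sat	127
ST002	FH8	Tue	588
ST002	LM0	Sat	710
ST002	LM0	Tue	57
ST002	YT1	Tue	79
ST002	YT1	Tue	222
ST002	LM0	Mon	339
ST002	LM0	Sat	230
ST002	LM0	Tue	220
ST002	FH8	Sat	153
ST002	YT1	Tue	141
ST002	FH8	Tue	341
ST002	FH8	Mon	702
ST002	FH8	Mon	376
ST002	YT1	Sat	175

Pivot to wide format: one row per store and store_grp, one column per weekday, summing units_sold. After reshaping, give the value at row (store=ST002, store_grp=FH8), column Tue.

Rows with store=ST002, store_grp=FH8 and weekday=Tue: units_sold values are 390, 159, 588, 341.
390 + 159 + 588 + 341 = 1478.

1478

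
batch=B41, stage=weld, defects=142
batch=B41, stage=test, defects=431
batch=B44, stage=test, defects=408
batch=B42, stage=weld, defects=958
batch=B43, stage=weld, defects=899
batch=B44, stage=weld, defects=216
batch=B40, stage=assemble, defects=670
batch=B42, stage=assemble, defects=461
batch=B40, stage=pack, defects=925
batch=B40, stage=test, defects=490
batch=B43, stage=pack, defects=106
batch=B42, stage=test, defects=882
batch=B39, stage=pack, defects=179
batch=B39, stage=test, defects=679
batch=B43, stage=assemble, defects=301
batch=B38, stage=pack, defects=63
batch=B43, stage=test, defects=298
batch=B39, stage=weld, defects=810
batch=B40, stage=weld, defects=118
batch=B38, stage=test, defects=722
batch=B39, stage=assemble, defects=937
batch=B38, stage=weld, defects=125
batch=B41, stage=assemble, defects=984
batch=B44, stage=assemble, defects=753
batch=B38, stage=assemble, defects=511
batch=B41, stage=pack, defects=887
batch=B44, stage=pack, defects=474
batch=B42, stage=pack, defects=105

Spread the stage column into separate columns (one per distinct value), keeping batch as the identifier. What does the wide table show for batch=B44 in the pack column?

474

Wide layout: rows indexed by batch, columns are the 4 distinct stage values (weld, test, assemble, pack).
Cell (batch=B44, stage=pack) draws from the long row where batch=B44 and stage=pack, which has defects=474.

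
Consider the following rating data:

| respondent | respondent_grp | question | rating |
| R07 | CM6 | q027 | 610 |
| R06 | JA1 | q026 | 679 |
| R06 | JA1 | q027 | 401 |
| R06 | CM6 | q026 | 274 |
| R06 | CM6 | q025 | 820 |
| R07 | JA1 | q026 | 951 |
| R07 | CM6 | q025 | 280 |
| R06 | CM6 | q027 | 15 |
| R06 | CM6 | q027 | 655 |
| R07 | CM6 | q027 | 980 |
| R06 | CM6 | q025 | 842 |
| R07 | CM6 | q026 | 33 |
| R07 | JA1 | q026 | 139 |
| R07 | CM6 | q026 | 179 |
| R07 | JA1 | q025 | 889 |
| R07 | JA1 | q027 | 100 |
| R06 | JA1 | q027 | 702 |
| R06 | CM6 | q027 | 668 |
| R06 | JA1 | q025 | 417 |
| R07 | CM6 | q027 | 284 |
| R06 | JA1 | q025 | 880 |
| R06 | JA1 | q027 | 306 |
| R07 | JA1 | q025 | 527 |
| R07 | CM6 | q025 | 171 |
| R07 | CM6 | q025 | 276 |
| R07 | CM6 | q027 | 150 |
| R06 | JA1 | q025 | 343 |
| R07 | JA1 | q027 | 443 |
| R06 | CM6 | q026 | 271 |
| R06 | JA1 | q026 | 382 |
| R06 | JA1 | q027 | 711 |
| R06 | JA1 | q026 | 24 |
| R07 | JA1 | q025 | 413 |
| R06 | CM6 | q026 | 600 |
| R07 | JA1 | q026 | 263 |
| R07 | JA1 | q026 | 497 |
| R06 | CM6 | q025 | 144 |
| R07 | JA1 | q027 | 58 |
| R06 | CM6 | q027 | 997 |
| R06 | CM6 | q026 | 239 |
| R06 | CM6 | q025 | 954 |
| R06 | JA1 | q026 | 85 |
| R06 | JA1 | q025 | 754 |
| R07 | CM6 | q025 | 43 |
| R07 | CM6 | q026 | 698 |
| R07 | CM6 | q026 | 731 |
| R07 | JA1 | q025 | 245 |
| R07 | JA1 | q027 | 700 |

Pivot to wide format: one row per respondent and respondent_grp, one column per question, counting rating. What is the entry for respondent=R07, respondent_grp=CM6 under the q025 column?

4

Rows with respondent=R07, respondent_grp=CM6 and question=q025: rating values are 280, 171, 276, 43.
4 rows match — count = 4.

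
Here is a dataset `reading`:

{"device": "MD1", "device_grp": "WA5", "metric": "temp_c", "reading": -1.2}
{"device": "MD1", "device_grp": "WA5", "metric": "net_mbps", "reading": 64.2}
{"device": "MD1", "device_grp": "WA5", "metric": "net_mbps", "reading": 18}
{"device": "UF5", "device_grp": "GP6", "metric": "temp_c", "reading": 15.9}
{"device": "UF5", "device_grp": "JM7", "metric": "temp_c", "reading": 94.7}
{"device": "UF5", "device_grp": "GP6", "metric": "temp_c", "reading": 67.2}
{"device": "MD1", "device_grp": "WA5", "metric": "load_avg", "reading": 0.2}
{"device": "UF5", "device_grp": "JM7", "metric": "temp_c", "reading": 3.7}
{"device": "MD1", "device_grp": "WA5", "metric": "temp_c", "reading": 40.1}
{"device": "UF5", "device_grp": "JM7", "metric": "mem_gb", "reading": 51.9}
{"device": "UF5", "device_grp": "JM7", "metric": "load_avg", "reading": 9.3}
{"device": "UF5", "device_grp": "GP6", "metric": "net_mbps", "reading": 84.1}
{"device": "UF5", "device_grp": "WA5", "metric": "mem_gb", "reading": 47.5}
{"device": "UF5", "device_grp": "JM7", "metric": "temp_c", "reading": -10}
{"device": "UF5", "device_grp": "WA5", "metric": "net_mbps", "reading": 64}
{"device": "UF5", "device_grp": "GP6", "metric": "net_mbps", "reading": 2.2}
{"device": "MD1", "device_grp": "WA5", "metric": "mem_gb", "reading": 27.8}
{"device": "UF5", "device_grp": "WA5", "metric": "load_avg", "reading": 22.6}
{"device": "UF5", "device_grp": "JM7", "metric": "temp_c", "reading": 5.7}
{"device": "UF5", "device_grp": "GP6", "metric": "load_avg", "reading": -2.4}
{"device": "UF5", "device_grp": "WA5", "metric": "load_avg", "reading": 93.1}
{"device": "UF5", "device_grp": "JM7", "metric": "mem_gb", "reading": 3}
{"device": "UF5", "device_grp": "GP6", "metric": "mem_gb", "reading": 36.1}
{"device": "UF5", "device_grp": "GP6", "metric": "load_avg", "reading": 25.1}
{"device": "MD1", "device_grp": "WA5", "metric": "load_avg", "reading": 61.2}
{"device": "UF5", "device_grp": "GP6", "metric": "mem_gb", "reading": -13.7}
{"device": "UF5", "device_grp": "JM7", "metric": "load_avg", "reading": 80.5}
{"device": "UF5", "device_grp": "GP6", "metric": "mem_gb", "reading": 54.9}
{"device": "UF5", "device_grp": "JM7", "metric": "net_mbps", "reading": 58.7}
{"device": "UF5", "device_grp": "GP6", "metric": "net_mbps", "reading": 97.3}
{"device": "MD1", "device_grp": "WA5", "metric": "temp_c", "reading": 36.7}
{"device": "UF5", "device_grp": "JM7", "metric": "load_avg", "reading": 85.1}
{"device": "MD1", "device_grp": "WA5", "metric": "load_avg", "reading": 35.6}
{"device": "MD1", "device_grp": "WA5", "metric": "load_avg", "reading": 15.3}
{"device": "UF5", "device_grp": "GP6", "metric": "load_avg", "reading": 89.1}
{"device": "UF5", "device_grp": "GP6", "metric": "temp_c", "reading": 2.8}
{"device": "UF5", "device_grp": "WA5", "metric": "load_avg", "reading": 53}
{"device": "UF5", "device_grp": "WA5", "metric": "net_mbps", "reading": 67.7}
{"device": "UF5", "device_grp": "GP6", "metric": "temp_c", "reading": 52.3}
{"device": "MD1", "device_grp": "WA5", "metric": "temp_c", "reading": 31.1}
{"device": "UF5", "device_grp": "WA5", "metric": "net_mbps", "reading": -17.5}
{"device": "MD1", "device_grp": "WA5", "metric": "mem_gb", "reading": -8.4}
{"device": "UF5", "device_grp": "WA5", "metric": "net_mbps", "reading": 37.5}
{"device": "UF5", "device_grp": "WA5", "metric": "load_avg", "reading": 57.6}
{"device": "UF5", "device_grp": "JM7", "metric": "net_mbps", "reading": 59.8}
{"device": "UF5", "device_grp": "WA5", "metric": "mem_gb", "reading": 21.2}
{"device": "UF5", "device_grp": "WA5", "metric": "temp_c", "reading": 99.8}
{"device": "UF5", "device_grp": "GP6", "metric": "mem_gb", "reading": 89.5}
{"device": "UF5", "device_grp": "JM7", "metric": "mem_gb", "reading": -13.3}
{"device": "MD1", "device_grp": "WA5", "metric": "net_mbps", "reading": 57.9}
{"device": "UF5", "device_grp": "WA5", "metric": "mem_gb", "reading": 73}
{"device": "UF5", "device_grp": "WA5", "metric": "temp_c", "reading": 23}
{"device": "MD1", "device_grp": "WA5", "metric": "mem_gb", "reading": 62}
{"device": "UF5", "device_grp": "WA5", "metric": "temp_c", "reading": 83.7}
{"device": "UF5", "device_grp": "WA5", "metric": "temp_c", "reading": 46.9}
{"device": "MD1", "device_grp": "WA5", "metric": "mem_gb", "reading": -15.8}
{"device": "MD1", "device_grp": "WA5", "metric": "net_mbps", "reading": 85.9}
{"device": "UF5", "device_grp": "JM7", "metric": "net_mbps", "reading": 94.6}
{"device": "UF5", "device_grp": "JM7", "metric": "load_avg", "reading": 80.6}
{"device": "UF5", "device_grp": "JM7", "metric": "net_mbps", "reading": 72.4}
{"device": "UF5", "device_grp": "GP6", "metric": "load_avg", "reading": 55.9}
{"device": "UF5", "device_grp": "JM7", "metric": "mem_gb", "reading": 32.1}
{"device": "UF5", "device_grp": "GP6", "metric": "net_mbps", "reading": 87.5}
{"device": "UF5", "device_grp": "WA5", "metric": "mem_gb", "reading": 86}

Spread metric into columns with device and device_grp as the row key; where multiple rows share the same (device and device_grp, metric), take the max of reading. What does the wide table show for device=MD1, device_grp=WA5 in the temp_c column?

Rows with device=MD1, device_grp=WA5 and metric=temp_c: reading values are -1.2, 40.1, 36.7, 31.1.
max(-1.2, 40.1, 36.7, 31.1) = 40.1.

40.1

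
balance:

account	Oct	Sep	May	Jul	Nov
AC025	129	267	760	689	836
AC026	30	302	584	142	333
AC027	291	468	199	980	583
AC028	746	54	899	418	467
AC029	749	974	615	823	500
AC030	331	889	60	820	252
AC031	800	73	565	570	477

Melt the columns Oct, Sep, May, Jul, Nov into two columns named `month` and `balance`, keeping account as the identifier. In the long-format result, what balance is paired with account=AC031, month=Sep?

73

Unpivoting turns each (account, wide-column) pair into one long row.
The wide cell at row AC031, column Sep holds 73, so the long row (AC031, Sep) has balance=73.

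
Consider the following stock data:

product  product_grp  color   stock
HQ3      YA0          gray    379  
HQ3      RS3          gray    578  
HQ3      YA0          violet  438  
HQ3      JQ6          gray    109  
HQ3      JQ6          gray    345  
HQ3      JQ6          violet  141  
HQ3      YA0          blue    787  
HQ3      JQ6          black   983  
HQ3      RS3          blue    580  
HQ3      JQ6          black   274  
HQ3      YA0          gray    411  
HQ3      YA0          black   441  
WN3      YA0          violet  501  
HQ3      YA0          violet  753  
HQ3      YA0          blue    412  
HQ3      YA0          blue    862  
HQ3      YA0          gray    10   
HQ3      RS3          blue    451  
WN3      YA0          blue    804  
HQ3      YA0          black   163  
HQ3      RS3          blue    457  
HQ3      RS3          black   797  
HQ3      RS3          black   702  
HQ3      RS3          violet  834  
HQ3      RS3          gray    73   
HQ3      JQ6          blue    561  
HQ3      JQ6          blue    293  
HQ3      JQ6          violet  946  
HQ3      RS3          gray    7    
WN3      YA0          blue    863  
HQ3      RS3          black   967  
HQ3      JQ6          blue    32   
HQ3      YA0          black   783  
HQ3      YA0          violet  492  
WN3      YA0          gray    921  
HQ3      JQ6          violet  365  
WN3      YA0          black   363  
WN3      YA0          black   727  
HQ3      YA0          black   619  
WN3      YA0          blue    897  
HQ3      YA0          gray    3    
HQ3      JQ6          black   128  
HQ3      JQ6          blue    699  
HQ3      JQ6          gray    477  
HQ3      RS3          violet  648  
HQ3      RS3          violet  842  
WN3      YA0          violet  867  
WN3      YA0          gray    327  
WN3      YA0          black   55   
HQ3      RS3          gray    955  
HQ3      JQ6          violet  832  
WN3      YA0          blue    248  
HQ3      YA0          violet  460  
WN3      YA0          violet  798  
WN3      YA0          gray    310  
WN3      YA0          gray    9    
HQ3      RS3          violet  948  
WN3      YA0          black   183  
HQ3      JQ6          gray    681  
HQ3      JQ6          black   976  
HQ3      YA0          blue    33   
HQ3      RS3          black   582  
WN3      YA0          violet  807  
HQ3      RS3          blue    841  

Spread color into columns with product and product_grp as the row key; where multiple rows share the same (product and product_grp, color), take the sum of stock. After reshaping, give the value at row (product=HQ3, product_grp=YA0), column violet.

2143

Rows with product=HQ3, product_grp=YA0 and color=violet: stock values are 438, 753, 492, 460.
438 + 753 + 492 + 460 = 2143.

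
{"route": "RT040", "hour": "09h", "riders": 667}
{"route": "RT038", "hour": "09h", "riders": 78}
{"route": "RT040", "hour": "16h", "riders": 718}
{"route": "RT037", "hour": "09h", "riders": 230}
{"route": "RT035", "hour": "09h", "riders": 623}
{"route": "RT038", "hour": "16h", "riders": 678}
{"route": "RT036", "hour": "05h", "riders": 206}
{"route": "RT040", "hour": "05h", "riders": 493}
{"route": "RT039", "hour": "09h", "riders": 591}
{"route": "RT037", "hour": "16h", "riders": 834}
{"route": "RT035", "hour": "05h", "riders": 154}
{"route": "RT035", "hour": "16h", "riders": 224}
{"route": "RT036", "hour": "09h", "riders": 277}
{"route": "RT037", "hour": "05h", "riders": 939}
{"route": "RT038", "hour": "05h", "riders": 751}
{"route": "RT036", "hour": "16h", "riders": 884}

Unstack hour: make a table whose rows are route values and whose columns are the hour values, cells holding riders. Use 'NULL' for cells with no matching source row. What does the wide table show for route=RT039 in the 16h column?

No long-format row has route=RT039 and hour=16h, so the cell is NULL.

NULL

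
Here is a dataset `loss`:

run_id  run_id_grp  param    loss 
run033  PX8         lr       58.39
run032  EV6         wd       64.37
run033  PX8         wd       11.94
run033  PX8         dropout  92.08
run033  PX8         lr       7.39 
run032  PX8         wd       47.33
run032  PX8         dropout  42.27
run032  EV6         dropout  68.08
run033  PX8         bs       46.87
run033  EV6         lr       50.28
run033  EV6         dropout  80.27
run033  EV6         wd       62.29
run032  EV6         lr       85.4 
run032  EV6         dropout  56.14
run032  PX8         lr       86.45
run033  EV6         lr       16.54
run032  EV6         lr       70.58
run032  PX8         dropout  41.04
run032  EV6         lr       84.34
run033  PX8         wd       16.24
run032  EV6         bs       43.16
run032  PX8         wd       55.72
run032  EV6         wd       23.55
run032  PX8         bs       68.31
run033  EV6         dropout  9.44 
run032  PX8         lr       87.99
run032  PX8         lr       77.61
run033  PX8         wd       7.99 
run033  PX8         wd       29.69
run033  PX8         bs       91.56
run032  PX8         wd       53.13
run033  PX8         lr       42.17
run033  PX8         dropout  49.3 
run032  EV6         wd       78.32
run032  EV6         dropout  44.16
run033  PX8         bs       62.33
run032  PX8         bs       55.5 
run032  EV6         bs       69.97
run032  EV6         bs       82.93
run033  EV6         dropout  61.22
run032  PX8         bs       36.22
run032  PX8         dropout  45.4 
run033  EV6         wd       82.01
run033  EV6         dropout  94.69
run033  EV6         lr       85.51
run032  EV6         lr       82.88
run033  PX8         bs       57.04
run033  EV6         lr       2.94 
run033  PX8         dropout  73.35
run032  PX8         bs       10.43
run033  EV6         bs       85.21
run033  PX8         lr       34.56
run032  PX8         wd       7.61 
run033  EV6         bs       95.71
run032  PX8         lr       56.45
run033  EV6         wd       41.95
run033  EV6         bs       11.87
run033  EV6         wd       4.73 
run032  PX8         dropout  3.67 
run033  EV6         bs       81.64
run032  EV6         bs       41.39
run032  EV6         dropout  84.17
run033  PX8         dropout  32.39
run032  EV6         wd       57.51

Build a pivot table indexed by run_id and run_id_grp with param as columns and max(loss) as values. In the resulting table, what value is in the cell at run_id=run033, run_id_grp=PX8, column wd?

29.69

Rows with run_id=run033, run_id_grp=PX8 and param=wd: loss values are 11.94, 16.24, 7.99, 29.69.
max(11.94, 16.24, 7.99, 29.69) = 29.69.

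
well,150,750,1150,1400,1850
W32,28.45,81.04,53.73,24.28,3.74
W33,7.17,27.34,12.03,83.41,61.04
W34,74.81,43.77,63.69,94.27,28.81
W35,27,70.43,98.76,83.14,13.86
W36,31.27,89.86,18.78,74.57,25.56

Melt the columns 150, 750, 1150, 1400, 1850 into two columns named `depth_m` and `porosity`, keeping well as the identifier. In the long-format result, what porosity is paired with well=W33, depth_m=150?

7.17

Unpivoting turns each (well, wide-column) pair into one long row.
The wide cell at row W33, column 150 holds 7.17, so the long row (W33, 150) has porosity=7.17.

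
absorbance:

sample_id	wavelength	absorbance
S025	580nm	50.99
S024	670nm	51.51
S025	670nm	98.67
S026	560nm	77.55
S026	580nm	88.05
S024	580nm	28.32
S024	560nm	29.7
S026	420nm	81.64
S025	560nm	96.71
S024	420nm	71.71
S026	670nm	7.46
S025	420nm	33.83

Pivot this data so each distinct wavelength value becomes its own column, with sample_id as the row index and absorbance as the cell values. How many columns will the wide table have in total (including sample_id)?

5

1 column for sample_id plus 4 distinct wavelength values → 5 columns.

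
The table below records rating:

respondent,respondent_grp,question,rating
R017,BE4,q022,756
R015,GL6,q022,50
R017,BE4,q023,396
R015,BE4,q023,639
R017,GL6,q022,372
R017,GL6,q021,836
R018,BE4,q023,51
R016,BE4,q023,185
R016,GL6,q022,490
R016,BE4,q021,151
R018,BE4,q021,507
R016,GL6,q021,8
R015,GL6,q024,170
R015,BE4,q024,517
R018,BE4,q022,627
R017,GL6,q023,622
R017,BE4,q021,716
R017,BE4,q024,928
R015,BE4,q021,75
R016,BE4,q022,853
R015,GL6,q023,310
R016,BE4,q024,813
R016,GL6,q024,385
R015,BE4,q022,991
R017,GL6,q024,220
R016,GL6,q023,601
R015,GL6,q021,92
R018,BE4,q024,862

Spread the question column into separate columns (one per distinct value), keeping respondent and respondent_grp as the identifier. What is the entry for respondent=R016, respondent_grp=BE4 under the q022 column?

Wide layout: rows indexed by respondent and respondent_grp, columns are the 4 distinct question values (q022, q023, q021, q024).
Cell (respondent=R016, respondent_grp=BE4, question=q022) draws from the long row where respondent=R016, respondent_grp=BE4 and question=q022, which has rating=853.

853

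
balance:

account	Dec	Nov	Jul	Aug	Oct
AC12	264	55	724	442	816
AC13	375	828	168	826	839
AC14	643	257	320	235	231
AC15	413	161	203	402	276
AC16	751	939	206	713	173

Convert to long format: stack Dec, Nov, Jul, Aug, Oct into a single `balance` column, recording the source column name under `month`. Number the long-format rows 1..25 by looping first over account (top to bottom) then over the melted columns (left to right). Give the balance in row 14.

25 rows total (5 × 5). Row 14: index ⌊(14-1)/5⌋ = 2 into account → AC14; (14-1) mod 5 = 3 into the melted columns → Aug.
So row 14 is (AC14, Aug, 235); balance = 235.

235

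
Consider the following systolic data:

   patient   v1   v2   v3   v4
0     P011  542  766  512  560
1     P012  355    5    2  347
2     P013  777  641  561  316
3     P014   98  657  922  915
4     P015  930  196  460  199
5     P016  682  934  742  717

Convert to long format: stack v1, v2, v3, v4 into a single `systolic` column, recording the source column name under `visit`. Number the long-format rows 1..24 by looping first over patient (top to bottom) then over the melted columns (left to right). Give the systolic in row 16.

915

24 rows total (6 × 4). Row 16: index ⌊(16-1)/4⌋ = 3 into patient → P014; (16-1) mod 4 = 3 into the melted columns → v4.
So row 16 is (P014, v4, 915); systolic = 915.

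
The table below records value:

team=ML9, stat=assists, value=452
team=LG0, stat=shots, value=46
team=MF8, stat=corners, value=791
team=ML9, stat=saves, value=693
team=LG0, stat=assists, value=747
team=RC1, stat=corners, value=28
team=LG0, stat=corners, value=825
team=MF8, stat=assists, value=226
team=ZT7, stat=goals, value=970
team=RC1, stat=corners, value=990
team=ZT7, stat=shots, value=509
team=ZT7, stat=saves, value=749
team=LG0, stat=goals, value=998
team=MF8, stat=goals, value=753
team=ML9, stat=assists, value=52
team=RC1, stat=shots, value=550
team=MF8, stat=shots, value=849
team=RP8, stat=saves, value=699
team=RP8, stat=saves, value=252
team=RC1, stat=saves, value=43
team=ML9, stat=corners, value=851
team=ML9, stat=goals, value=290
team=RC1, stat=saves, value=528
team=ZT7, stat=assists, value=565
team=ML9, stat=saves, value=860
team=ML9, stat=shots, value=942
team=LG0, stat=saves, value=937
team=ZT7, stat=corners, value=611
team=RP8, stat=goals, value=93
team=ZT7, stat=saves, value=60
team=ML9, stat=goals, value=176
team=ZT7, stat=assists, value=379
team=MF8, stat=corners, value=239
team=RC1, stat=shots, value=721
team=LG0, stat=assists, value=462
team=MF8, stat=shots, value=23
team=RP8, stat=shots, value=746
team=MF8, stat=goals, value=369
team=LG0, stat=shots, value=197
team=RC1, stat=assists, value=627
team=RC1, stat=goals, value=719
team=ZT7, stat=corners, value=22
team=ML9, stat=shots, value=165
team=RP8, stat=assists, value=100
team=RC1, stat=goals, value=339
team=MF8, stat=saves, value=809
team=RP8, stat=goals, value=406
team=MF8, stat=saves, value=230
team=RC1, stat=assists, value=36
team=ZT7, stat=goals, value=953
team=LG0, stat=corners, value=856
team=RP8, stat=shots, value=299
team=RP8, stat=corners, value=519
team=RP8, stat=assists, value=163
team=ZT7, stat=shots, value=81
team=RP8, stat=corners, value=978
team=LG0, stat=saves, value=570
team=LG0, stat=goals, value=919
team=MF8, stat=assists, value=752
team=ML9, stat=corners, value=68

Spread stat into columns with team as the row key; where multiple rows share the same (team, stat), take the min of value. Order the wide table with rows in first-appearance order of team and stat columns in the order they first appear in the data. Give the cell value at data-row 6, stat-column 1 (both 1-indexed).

100

With rows in first-appearance order of team, row 6 is team=RP8. stat columns in first-appearance order: assists, shots, corners, saves, goals; column 1 is assists.
Long rows with team=RP8, stat=assists: min(100, 163) = 100.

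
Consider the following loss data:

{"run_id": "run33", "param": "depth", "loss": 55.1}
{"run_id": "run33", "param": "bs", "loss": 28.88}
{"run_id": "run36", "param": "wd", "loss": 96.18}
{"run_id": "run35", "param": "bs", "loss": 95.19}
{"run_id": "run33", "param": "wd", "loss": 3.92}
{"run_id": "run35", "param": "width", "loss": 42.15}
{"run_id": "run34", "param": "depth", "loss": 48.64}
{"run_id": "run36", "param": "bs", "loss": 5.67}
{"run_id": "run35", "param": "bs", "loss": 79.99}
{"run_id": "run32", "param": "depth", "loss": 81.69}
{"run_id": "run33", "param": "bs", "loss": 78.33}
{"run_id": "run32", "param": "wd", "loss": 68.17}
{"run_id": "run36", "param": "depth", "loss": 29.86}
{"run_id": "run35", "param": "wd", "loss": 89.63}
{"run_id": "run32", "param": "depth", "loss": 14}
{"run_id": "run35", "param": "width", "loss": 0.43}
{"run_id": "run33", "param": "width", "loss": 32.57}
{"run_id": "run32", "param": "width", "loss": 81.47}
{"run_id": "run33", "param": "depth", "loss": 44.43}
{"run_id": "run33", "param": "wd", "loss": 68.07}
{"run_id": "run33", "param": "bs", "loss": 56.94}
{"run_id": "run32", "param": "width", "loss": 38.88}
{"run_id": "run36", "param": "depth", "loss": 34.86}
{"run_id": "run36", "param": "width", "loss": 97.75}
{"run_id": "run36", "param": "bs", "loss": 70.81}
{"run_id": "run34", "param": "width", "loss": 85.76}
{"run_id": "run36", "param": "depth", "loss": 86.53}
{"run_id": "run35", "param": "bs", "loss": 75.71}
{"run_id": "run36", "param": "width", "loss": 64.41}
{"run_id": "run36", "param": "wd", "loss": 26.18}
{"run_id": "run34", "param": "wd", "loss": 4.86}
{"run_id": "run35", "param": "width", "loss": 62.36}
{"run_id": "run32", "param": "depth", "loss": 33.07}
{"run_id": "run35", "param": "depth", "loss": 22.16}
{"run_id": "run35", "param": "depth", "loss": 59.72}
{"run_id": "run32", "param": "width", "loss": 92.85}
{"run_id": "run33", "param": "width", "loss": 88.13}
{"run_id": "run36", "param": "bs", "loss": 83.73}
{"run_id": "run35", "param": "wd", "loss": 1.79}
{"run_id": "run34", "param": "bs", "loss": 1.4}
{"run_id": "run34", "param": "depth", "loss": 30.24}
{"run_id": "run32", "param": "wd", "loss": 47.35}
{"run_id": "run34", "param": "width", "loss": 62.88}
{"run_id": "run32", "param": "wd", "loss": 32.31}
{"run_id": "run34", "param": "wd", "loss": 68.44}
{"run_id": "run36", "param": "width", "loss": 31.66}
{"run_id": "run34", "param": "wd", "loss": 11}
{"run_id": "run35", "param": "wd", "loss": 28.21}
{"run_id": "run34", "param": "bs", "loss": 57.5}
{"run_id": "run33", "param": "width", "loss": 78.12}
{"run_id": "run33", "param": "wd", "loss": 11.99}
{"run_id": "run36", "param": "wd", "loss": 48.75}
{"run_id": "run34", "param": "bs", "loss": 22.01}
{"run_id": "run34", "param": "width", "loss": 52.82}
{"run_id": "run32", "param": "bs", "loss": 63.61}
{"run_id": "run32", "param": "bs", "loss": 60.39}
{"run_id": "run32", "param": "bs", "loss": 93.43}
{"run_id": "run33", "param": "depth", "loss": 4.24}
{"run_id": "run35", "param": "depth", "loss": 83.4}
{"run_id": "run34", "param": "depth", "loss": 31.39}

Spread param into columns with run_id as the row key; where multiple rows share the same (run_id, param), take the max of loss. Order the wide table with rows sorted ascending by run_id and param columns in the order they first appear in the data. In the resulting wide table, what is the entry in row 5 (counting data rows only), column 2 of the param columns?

With rows sorted ascending by run_id, row 5 is run_id=run36. param columns in first-appearance order: depth, bs, wd, width; column 2 is bs.
Long rows with run_id=run36, param=bs: max(5.67, 70.81, 83.73) = 83.73.

83.73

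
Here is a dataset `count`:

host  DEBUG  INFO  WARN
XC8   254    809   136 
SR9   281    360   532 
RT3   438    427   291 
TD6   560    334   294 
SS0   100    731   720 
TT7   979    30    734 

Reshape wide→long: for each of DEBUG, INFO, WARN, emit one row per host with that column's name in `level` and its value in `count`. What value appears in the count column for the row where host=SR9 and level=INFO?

Unpivoting turns each (host, wide-column) pair into one long row.
The wide cell at row SR9, column INFO holds 360, so the long row (SR9, INFO) has count=360.

360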